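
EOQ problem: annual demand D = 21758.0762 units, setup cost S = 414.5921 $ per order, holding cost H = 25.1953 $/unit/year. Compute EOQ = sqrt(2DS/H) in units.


2*D*S = 2 * 21758.0762 * 414.5921 = 18041453.0074
2*D*S/H = 716064.2266
EOQ = sqrt(716064.2266) = 846.2058

846.2058 units


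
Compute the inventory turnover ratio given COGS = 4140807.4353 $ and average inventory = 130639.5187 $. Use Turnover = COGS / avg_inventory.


Turnover = 4140807.4353 / 130639.5187 = 31.6964

31.6964


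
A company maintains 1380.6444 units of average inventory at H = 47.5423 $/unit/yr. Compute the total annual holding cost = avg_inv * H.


Cost = 1380.6444 * 47.5423 = 65639.0103

65639.0103 $/yr


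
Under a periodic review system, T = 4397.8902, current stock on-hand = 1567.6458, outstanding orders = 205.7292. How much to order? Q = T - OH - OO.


Inventory position = OH + OO = 1567.6458 + 205.7292 = 1773.3750
Q = 4397.8902 - 1773.3750 = 2624.5152

2624.5152 units


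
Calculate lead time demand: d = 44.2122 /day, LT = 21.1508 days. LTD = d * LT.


LTD = 44.2122 * 21.1508 = 935.1234

935.1234 units


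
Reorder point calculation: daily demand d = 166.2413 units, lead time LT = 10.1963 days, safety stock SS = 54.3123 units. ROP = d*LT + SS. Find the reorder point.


d*LT = 166.2413 * 10.1963 = 1695.0462
ROP = 1695.0462 + 54.3123 = 1749.3585

1749.3585 units


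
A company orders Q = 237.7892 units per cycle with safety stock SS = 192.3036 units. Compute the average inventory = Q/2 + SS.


Q/2 = 118.8946
Avg = 118.8946 + 192.3036 = 311.1982

311.1982 units


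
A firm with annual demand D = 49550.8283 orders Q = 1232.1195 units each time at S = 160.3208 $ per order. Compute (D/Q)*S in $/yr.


Number of orders = D/Q = 40.2159
Cost = 40.2159 * 160.3208 = 6447.4496

6447.4496 $/yr


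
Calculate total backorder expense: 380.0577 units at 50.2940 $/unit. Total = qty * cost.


Total = 380.0577 * 50.2940 = 19114.6220

19114.6220 $


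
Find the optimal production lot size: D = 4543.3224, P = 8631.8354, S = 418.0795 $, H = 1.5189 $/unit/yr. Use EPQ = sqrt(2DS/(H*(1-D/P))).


1 - D/P = 1 - 0.5263 = 0.4737
H*(1-D/P) = 0.7194
2DS = 3798939.9147
EPQ = sqrt(5280450.9130) = 2297.9232

2297.9232 units


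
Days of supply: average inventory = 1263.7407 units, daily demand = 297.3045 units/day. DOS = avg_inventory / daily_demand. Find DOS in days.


DOS = 1263.7407 / 297.3045 = 4.2507

4.2507 days


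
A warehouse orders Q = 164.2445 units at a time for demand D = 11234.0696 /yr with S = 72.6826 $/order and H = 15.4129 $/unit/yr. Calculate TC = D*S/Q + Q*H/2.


Ordering cost = D*S/Q = 4971.3773
Holding cost = Q*H/2 = 1265.7420
TC = 4971.3773 + 1265.7420 = 6237.1194

6237.1194 $/yr


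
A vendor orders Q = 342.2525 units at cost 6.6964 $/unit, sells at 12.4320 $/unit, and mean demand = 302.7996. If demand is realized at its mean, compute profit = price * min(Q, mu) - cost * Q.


Sales at mu = min(342.2525, 302.7996) = 302.7996
Revenue = 12.4320 * 302.7996 = 3764.4046
Total cost = 6.6964 * 342.2525 = 2291.8596
Profit = 3764.4046 - 2291.8596 = 1472.5450

1472.5450 $


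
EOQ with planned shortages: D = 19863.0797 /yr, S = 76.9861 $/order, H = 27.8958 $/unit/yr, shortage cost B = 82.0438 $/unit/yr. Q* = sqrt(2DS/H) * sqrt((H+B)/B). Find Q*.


sqrt(2DS/H) = 331.1121
sqrt((H+B)/B) = 1.1576
Q* = 331.1121 * 1.1576 = 383.2915

383.2915 units


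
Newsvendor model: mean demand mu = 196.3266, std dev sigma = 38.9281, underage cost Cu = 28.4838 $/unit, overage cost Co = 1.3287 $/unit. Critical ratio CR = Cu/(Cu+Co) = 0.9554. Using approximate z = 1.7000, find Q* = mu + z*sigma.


CR = Cu/(Cu+Co) = 28.4838/(28.4838+1.3287) = 0.9554
z = 1.7000
Q* = 196.3266 + 1.7000 * 38.9281 = 262.5044

262.5044 units


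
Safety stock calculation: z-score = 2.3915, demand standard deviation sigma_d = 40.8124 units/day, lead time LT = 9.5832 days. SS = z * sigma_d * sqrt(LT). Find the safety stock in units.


sqrt(LT) = sqrt(9.5832) = 3.0957
SS = 2.3915 * 40.8124 * 3.0957 = 302.1467

302.1467 units


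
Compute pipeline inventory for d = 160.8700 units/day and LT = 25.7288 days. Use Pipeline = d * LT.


Pipeline = 160.8700 * 25.7288 = 4138.9921

4138.9921 units


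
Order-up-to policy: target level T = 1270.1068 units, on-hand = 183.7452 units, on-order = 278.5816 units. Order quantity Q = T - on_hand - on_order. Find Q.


Inventory position = OH + OO = 183.7452 + 278.5816 = 462.3268
Q = 1270.1068 - 462.3268 = 807.7800

807.7800 units


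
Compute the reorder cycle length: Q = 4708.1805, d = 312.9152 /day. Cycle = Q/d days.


Cycle = 4708.1805 / 312.9152 = 15.0462

15.0462 days


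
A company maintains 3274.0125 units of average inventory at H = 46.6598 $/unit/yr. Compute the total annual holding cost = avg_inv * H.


Cost = 3274.0125 * 46.6598 = 152764.7684

152764.7684 $/yr


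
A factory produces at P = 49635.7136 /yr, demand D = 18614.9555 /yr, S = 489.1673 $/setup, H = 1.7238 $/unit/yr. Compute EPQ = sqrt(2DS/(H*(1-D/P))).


1 - D/P = 1 - 0.3750 = 0.6250
H*(1-D/P) = 1.0773
2DS = 18211655.0431
EPQ = sqrt(16904580.6612) = 4111.5180

4111.5180 units


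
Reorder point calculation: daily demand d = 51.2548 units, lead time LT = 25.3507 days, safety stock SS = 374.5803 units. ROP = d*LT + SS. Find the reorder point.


d*LT = 51.2548 * 25.3507 = 1299.3451
ROP = 1299.3451 + 374.5803 = 1673.9254

1673.9254 units


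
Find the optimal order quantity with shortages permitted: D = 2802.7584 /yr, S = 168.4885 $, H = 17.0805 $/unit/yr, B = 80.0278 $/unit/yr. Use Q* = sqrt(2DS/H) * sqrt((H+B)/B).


sqrt(2DS/H) = 235.1487
sqrt((H+B)/B) = 1.1016
Q* = 235.1487 * 1.1016 = 259.0302

259.0302 units


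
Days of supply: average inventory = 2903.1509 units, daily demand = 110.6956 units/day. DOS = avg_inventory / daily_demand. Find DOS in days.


DOS = 2903.1509 / 110.6956 = 26.2264

26.2264 days


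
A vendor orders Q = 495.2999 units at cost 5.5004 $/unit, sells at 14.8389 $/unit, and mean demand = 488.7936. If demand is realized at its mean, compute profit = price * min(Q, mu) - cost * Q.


Sales at mu = min(495.2999, 488.7936) = 488.7936
Revenue = 14.8389 * 488.7936 = 7253.1594
Total cost = 5.5004 * 495.2999 = 2724.3476
Profit = 7253.1594 - 2724.3476 = 4528.8118

4528.8118 $


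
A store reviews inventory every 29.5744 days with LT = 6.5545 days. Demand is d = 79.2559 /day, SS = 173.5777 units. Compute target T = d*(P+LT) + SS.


P + LT = 36.1289
d*(P+LT) = 79.2559 * 36.1289 = 2863.4285
T = 2863.4285 + 173.5777 = 3037.0062

3037.0062 units


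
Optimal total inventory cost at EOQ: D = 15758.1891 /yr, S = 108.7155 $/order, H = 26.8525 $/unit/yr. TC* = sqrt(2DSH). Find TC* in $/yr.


2*D*S*H = 92005225.9584
TC* = sqrt(92005225.9584) = 9591.9355

9591.9355 $/yr


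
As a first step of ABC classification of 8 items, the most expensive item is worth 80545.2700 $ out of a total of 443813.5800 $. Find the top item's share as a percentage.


Top item = 80545.2700
Total = 443813.5800
Percentage = 80545.2700 / 443813.5800 * 100 = 18.1484

18.1484%


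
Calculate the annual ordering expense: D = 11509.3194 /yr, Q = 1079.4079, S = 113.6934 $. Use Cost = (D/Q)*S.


Number of orders = D/Q = 10.6626
Cost = 10.6626 * 113.6934 = 1212.2699

1212.2699 $/yr


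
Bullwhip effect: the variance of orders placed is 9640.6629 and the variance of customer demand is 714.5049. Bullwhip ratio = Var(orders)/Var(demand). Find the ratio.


BW = 9640.6629 / 714.5049 = 13.4928

13.4928


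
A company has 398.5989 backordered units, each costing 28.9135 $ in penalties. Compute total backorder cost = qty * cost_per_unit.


Total = 398.5989 * 28.9135 = 11524.8893

11524.8893 $


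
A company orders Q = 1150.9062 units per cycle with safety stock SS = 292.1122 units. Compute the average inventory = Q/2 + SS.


Q/2 = 575.4531
Avg = 575.4531 + 292.1122 = 867.5653

867.5653 units


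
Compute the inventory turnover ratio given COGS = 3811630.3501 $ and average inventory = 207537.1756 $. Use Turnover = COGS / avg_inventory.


Turnover = 3811630.3501 / 207537.1756 = 18.3660

18.3660


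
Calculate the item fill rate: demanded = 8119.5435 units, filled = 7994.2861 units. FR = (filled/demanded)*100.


FR = 7994.2861 / 8119.5435 * 100 = 98.4573

98.4573%


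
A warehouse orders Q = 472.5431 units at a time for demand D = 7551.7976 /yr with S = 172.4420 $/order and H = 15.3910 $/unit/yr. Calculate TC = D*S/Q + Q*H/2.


Ordering cost = D*S/Q = 2755.8271
Holding cost = Q*H/2 = 3636.4554
TC = 2755.8271 + 3636.4554 = 6392.2825

6392.2825 $/yr


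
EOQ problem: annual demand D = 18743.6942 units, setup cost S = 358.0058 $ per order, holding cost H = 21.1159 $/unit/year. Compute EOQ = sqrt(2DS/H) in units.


2*D*S = 2 * 18743.6942 * 358.0058 = 13420702.4741
2*D*S/H = 635573.3108
EOQ = sqrt(635573.3108) = 797.2285

797.2285 units


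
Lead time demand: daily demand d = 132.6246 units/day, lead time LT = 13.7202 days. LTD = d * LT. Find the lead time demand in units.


LTD = 132.6246 * 13.7202 = 1819.6360

1819.6360 units


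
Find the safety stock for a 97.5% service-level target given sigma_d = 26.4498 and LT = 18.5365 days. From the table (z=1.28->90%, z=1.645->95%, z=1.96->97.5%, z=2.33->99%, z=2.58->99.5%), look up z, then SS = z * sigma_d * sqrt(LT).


From the table, SL = 97.5% corresponds to z = 1.96
sqrt(LT) = sqrt(18.5365) = 4.3054
SS = 1.96 * 26.4498 * 4.3054 = 223.1990

223.1990 units


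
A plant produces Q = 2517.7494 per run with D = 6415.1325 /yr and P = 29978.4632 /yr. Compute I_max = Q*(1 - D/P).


D/P = 0.2140
1 - D/P = 0.7860
I_max = 2517.7494 * 0.7860 = 1978.9727

1978.9727 units


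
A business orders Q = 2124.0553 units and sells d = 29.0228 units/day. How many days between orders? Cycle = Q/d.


Cycle = 2124.0553 / 29.0228 = 73.1857

73.1857 days


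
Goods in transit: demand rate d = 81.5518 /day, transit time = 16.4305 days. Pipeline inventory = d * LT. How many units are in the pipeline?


Pipeline = 81.5518 * 16.4305 = 1339.9368

1339.9368 units


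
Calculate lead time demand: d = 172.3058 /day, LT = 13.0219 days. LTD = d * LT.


LTD = 172.3058 * 13.0219 = 2243.7489

2243.7489 units


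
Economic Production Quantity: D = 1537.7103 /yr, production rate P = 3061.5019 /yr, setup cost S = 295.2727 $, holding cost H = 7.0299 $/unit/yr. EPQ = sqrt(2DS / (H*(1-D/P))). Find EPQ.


1 - D/P = 1 - 0.5023 = 0.4977
H*(1-D/P) = 3.4990
2DS = 908087.7442
EPQ = sqrt(259530.0350) = 509.4409

509.4409 units


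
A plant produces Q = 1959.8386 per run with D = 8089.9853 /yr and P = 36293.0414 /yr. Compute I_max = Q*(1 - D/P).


D/P = 0.2229
1 - D/P = 0.7771
I_max = 1959.8386 * 0.7771 = 1522.9762

1522.9762 units


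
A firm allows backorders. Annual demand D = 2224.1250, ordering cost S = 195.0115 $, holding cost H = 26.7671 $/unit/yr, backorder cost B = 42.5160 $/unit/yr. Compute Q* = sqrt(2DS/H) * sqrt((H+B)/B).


sqrt(2DS/H) = 180.0214
sqrt((H+B)/B) = 1.2765
Q* = 180.0214 * 1.2765 = 229.8061

229.8061 units


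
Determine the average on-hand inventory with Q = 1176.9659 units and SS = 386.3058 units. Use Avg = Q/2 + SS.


Q/2 = 588.4829
Avg = 588.4829 + 386.3058 = 974.7887

974.7887 units


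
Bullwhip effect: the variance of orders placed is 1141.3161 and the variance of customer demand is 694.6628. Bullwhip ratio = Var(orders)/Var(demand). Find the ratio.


BW = 1141.3161 / 694.6628 = 1.6430

1.6430


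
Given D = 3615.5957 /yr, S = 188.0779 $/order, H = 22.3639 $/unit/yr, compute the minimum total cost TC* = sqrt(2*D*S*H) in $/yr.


2*D*S*H = 30415514.3781
TC* = sqrt(30415514.3781) = 5515.0262

5515.0262 $/yr


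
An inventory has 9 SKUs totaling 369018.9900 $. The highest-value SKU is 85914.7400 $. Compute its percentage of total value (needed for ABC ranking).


Top item = 85914.7400
Total = 369018.9900
Percentage = 85914.7400 / 369018.9900 * 100 = 23.2819

23.2819%


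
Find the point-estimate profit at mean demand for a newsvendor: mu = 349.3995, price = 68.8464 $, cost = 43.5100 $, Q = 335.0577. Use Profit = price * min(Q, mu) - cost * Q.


Sales at mu = min(335.0577, 349.3995) = 335.0577
Revenue = 68.8464 * 335.0577 = 23067.5164
Total cost = 43.5100 * 335.0577 = 14578.3605
Profit = 23067.5164 - 14578.3605 = 8489.1559

8489.1559 $


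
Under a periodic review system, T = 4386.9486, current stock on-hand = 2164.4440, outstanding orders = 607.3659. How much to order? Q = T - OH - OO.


Inventory position = OH + OO = 2164.4440 + 607.3659 = 2771.8099
Q = 4386.9486 - 2771.8099 = 1615.1387

1615.1387 units


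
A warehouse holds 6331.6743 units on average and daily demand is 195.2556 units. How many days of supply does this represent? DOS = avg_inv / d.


DOS = 6331.6743 / 195.2556 = 32.4276

32.4276 days


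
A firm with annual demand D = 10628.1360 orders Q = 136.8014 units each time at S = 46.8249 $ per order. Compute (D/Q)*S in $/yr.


Number of orders = D/Q = 77.6903
Cost = 77.6903 * 46.8249 = 3637.8385

3637.8385 $/yr


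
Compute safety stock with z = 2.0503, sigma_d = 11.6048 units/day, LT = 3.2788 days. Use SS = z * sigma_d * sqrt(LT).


sqrt(LT) = sqrt(3.2788) = 1.8107
SS = 2.0503 * 11.6048 * 1.8107 = 43.0837

43.0837 units


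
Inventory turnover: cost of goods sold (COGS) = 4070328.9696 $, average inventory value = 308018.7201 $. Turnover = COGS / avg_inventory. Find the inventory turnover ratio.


Turnover = 4070328.9696 / 308018.7201 = 13.2146

13.2146


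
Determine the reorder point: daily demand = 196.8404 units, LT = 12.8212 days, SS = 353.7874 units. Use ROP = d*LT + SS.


d*LT = 196.8404 * 12.8212 = 2523.7301
ROP = 2523.7301 + 353.7874 = 2877.5175

2877.5175 units


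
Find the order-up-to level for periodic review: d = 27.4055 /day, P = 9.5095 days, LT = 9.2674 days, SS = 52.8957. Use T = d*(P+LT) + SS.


P + LT = 18.7769
d*(P+LT) = 27.4055 * 18.7769 = 514.5903
T = 514.5903 + 52.8957 = 567.4860

567.4860 units


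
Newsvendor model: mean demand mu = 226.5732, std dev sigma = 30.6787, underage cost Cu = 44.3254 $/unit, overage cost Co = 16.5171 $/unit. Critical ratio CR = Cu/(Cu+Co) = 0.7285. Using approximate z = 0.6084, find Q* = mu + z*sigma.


CR = Cu/(Cu+Co) = 44.3254/(44.3254+16.5171) = 0.7285
z = 0.6084
Q* = 226.5732 + 0.6084 * 30.6787 = 245.2381

245.2381 units


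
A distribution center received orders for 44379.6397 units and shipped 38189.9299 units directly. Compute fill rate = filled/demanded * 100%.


FR = 38189.9299 / 44379.6397 * 100 = 86.0528

86.0528%


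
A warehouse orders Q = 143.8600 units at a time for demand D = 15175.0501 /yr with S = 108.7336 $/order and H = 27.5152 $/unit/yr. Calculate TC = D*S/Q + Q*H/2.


Ordering cost = D*S/Q = 11469.7472
Holding cost = Q*H/2 = 1979.1683
TC = 11469.7472 + 1979.1683 = 13448.9155

13448.9155 $/yr


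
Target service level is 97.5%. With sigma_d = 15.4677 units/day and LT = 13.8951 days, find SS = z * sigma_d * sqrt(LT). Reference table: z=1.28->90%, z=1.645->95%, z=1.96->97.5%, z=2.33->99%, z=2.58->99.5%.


From the table, SL = 97.5% corresponds to z = 1.96
sqrt(LT) = sqrt(13.8951) = 3.7276
SS = 1.96 * 15.4677 * 3.7276 = 113.0089

113.0089 units


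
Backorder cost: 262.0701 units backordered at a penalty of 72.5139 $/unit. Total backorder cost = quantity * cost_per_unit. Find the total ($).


Total = 262.0701 * 72.5139 = 19003.7250

19003.7250 $


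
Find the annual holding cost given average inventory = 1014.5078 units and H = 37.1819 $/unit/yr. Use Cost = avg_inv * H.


Cost = 1014.5078 * 37.1819 = 37721.3276

37721.3276 $/yr


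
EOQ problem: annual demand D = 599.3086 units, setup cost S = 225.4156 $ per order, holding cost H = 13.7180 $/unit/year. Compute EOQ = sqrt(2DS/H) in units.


2*D*S = 2 * 599.3086 * 225.4156 = 270187.0153
2*D*S/H = 19695.8023
EOQ = sqrt(19695.8023) = 140.3417

140.3417 units


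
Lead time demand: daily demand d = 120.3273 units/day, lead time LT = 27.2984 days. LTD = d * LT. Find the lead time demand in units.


LTD = 120.3273 * 27.2984 = 3284.7428

3284.7428 units


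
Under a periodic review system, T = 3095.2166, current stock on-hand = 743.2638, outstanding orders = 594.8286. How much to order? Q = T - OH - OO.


Inventory position = OH + OO = 743.2638 + 594.8286 = 1338.0924
Q = 3095.2166 - 1338.0924 = 1757.1242

1757.1242 units


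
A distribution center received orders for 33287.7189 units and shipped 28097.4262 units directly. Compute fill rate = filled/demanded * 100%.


FR = 28097.4262 / 33287.7189 * 100 = 84.4078

84.4078%


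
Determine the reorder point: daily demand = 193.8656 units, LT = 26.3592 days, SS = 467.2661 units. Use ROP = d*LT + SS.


d*LT = 193.8656 * 26.3592 = 5110.1421
ROP = 5110.1421 + 467.2661 = 5577.4082

5577.4082 units


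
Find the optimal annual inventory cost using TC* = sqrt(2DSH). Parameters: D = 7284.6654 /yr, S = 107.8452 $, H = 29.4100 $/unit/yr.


2*D*S*H = 46209944.7073
TC* = sqrt(46209944.7073) = 6797.7897

6797.7897 $/yr


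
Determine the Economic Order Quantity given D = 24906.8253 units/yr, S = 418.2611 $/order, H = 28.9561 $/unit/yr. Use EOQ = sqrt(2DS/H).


2*D*S = 2 * 24906.8253 * 418.2611 = 20835112.2950
2*D*S/H = 719541.3849
EOQ = sqrt(719541.3849) = 848.2579

848.2579 units


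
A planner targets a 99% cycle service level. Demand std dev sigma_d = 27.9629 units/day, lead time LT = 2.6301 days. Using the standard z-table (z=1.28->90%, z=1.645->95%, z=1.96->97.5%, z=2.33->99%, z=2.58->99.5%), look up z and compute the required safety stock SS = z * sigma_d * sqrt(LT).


From the table, SL = 99% corresponds to z = 2.33
sqrt(LT) = sqrt(2.6301) = 1.6218
SS = 2.33 * 27.9629 * 1.6218 = 105.6633

105.6633 units


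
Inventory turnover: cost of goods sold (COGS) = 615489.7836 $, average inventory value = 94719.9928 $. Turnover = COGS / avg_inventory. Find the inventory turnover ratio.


Turnover = 615489.7836 / 94719.9928 = 6.4980

6.4980


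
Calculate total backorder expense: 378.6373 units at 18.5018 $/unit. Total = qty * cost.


Total = 378.6373 * 18.5018 = 7005.4716

7005.4716 $


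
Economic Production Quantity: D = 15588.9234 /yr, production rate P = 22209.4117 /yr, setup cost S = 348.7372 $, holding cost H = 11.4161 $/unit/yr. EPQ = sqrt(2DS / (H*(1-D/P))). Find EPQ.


1 - D/P = 1 - 0.7019 = 0.2981
H*(1-D/P) = 3.4031
2DS = 10872874.9951
EPQ = sqrt(3195020.6029) = 1787.4621

1787.4621 units


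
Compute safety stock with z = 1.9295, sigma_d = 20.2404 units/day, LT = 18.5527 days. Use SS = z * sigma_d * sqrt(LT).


sqrt(LT) = sqrt(18.5527) = 4.3073
SS = 1.9295 * 20.2404 * 4.3073 = 168.2161

168.2161 units


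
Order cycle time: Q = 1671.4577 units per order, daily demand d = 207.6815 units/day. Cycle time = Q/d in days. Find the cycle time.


Cycle = 1671.4577 / 207.6815 = 8.0482

8.0482 days


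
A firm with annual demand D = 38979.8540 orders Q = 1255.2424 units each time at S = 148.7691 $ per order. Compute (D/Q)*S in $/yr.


Number of orders = D/Q = 31.0536
Cost = 31.0536 * 148.7691 = 4619.8231

4619.8231 $/yr


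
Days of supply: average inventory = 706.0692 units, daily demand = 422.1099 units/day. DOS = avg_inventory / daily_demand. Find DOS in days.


DOS = 706.0692 / 422.1099 = 1.6727

1.6727 days


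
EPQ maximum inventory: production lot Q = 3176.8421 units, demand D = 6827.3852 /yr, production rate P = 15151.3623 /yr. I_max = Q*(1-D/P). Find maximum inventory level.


D/P = 0.4506
1 - D/P = 0.5494
I_max = 3176.8421 * 0.5494 = 1745.3190

1745.3190 units


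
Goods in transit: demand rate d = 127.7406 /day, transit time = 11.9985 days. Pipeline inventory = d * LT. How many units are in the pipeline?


Pipeline = 127.7406 * 11.9985 = 1532.6956

1532.6956 units


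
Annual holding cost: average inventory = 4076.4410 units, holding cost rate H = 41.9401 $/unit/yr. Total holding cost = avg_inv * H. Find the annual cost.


Cost = 4076.4410 * 41.9401 = 170966.3432

170966.3432 $/yr


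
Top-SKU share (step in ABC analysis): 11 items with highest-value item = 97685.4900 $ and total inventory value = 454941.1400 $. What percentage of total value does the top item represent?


Top item = 97685.4900
Total = 454941.1400
Percentage = 97685.4900 / 454941.1400 * 100 = 21.4721

21.4721%


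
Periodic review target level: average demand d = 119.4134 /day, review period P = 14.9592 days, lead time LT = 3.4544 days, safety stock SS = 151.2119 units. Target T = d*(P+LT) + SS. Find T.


P + LT = 18.4136
d*(P+LT) = 119.4134 * 18.4136 = 2198.8306
T = 2198.8306 + 151.2119 = 2350.0425

2350.0425 units


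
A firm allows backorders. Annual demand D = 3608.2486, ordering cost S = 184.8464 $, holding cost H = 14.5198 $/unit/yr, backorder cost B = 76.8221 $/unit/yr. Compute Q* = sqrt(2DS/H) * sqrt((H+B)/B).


sqrt(2DS/H) = 303.1017
sqrt((H+B)/B) = 1.0904
Q* = 303.1017 * 1.0904 = 330.5068

330.5068 units


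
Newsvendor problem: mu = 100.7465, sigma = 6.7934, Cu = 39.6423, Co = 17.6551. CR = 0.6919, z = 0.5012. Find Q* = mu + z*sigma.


CR = Cu/(Cu+Co) = 39.6423/(39.6423+17.6551) = 0.6919
z = 0.5012
Q* = 100.7465 + 0.5012 * 6.7934 = 104.1514

104.1514 units


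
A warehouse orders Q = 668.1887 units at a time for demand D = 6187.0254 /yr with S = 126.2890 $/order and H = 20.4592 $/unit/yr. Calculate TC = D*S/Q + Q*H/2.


Ordering cost = D*S/Q = 1169.3602
Holding cost = Q*H/2 = 6835.3031
TC = 1169.3602 + 6835.3031 = 8004.6633

8004.6633 $/yr


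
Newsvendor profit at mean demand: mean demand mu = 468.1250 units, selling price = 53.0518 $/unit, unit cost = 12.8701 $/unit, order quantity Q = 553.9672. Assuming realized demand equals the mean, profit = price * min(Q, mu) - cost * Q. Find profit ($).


Sales at mu = min(553.9672, 468.1250) = 468.1250
Revenue = 53.0518 * 468.1250 = 24834.8739
Total cost = 12.8701 * 553.9672 = 7129.6133
Profit = 24834.8739 - 7129.6133 = 17705.2606

17705.2606 $


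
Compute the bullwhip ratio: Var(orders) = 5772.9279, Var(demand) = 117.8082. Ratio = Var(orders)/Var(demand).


BW = 5772.9279 / 117.8082 = 49.0028

49.0028


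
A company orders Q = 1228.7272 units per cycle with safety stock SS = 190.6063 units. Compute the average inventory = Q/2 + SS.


Q/2 = 614.3636
Avg = 614.3636 + 190.6063 = 804.9699

804.9699 units


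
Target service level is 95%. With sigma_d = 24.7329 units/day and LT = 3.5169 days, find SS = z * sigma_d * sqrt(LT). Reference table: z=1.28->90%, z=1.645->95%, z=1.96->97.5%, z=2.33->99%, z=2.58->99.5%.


From the table, SL = 95% corresponds to z = 1.645
sqrt(LT) = sqrt(3.5169) = 1.8753
SS = 1.645 * 24.7329 * 1.8753 = 76.2994

76.2994 units


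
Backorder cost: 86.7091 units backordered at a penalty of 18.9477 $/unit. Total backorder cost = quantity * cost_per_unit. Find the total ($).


Total = 86.7091 * 18.9477 = 1642.9380

1642.9380 $


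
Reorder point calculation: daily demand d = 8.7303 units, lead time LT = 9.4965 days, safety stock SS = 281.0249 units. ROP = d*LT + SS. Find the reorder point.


d*LT = 8.7303 * 9.4965 = 82.9073
ROP = 82.9073 + 281.0249 = 363.9322

363.9322 units


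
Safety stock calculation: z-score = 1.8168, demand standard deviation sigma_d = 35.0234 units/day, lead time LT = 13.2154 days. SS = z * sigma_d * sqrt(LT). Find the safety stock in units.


sqrt(LT) = sqrt(13.2154) = 3.6353
SS = 1.8168 * 35.0234 * 3.6353 = 231.3160

231.3160 units


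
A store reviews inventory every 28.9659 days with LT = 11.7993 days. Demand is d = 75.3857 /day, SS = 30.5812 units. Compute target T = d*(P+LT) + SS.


P + LT = 40.7652
d*(P+LT) = 75.3857 * 40.7652 = 3073.1131
T = 3073.1131 + 30.5812 = 3103.6943

3103.6943 units


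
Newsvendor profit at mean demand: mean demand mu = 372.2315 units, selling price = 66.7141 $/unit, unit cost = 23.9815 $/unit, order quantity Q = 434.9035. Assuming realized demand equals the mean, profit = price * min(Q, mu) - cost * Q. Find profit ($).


Sales at mu = min(434.9035, 372.2315) = 372.2315
Revenue = 66.7141 * 372.2315 = 24833.0895
Total cost = 23.9815 * 434.9035 = 10429.6383
Profit = 24833.0895 - 10429.6383 = 14403.4512

14403.4512 $


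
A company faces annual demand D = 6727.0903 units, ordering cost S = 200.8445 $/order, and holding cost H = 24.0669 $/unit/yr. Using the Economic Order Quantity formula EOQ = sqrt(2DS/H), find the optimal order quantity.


2*D*S = 2 * 6727.0903 * 200.8445 = 2702198.1755
2*D*S/H = 112278.6140
EOQ = sqrt(112278.6140) = 335.0800

335.0800 units


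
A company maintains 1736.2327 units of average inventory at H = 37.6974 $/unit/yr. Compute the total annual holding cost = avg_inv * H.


Cost = 1736.2327 * 37.6974 = 65451.4586

65451.4586 $/yr


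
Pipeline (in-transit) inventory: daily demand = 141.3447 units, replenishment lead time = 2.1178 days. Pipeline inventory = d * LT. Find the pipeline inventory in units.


Pipeline = 141.3447 * 2.1178 = 299.3398

299.3398 units


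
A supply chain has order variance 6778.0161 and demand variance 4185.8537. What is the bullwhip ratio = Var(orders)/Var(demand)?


BW = 6778.0161 / 4185.8537 = 1.6193

1.6193


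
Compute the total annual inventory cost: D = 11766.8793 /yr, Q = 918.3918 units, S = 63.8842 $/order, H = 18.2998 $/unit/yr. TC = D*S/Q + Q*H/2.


Ordering cost = D*S/Q = 818.5152
Holding cost = Q*H/2 = 8403.1931
TC = 818.5152 + 8403.1931 = 9221.7084

9221.7084 $/yr


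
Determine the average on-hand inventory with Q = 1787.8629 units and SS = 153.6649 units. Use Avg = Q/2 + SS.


Q/2 = 893.9315
Avg = 893.9315 + 153.6649 = 1047.5964

1047.5964 units


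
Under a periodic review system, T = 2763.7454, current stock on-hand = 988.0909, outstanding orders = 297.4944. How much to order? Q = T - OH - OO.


Inventory position = OH + OO = 988.0909 + 297.4944 = 1285.5853
Q = 2763.7454 - 1285.5853 = 1478.1601

1478.1601 units


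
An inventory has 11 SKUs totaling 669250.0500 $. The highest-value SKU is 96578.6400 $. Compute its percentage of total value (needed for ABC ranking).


Top item = 96578.6400
Total = 669250.0500
Percentage = 96578.6400 / 669250.0500 * 100 = 14.4309

14.4309%


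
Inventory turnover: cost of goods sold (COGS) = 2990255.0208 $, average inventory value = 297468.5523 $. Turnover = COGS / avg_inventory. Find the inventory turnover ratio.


Turnover = 2990255.0208 / 297468.5523 = 10.0523

10.0523


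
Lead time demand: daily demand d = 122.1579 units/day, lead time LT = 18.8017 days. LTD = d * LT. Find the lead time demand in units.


LTD = 122.1579 * 18.8017 = 2296.7762

2296.7762 units


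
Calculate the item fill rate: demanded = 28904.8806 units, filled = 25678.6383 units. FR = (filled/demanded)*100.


FR = 25678.6383 / 28904.8806 * 100 = 88.8384

88.8384%


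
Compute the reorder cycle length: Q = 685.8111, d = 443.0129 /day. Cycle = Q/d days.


Cycle = 685.8111 / 443.0129 = 1.5481

1.5481 days


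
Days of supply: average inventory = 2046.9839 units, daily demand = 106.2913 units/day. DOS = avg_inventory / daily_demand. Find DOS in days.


DOS = 2046.9839 / 106.2913 = 19.2582

19.2582 days


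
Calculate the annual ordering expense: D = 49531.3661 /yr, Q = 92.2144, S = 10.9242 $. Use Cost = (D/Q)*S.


Number of orders = D/Q = 537.1327
Cost = 537.1327 * 10.9242 = 5867.7446

5867.7446 $/yr


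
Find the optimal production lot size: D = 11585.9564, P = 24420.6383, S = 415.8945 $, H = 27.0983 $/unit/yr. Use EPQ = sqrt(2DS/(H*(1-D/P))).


1 - D/P = 1 - 0.4744 = 0.5256
H*(1-D/P) = 14.2420
2DS = 9637071.0880
EPQ = sqrt(676666.8766) = 822.5976

822.5976 units


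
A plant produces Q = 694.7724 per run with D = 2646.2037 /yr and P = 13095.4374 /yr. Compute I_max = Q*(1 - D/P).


D/P = 0.2021
1 - D/P = 0.7979
I_max = 694.7724 * 0.7979 = 554.3793

554.3793 units


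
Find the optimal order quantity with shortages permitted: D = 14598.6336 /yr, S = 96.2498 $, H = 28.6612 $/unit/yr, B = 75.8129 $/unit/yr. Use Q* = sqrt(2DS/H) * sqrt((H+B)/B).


sqrt(2DS/H) = 313.1294
sqrt((H+B)/B) = 1.1739
Q* = 313.1294 * 1.1739 = 367.5840

367.5840 units


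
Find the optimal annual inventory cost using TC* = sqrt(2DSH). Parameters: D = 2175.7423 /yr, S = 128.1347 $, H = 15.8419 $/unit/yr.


2*D*S*H = 8833065.9873
TC* = sqrt(8833065.9873) = 2972.0474

2972.0474 $/yr


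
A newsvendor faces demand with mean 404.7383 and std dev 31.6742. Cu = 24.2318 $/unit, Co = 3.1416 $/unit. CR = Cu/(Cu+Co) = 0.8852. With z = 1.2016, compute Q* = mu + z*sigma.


CR = Cu/(Cu+Co) = 24.2318/(24.2318+3.1416) = 0.8852
z = 1.2016
Q* = 404.7383 + 1.2016 * 31.6742 = 442.7980

442.7980 units


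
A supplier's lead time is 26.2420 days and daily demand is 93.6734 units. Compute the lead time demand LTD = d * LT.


LTD = 93.6734 * 26.2420 = 2458.1774

2458.1774 units


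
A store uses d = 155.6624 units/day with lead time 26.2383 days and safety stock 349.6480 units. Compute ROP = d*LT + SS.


d*LT = 155.6624 * 26.2383 = 4084.3167
ROP = 4084.3167 + 349.6480 = 4433.9647

4433.9647 units


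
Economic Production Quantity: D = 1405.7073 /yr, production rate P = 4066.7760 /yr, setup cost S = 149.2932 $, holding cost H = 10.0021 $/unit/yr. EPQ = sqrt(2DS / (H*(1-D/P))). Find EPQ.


1 - D/P = 1 - 0.3457 = 0.6543
H*(1-D/P) = 6.5448
2DS = 419725.0822
EPQ = sqrt(64130.9828) = 253.2410

253.2410 units


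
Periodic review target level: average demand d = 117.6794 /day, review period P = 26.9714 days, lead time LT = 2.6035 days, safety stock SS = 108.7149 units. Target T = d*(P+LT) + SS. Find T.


P + LT = 29.5749
d*(P+LT) = 117.6794 * 29.5749 = 3480.3565
T = 3480.3565 + 108.7149 = 3589.0714

3589.0714 units


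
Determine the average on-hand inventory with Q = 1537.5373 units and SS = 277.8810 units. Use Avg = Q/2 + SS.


Q/2 = 768.7686
Avg = 768.7686 + 277.8810 = 1046.6496

1046.6496 units


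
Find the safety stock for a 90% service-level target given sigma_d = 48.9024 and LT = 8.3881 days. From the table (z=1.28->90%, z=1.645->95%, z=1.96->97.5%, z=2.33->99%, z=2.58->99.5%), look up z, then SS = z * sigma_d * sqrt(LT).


From the table, SL = 90% corresponds to z = 1.28
sqrt(LT) = sqrt(8.3881) = 2.8962
SS = 1.28 * 48.9024 * 2.8962 = 181.2892

181.2892 units


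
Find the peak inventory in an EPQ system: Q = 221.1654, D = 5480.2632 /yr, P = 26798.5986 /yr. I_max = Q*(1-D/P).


D/P = 0.2045
1 - D/P = 0.7955
I_max = 221.1654 * 0.7955 = 175.9375

175.9375 units


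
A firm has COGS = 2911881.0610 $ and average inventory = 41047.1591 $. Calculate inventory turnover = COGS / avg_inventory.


Turnover = 2911881.0610 / 41047.1591 = 70.9399

70.9399


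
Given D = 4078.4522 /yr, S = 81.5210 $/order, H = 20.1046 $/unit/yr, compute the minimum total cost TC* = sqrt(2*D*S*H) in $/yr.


2*D*S*H = 13368734.7836
TC* = sqrt(13368734.7836) = 3656.3280

3656.3280 $/yr


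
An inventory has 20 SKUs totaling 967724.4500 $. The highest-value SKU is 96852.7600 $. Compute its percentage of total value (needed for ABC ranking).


Top item = 96852.7600
Total = 967724.4500
Percentage = 96852.7600 / 967724.4500 * 100 = 10.0083

10.0083%


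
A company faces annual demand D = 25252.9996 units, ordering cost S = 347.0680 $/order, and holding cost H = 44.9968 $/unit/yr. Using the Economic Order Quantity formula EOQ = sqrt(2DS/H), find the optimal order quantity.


2*D*S = 2 * 25252.9996 * 347.0680 = 17529016.1303
2*D*S/H = 389561.3939
EOQ = sqrt(389561.3939) = 624.1485

624.1485 units


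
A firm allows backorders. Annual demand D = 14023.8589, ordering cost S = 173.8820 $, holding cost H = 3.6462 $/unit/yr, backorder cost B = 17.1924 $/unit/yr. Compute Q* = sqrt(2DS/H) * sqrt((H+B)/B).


sqrt(2DS/H) = 1156.5272
sqrt((H+B)/B) = 1.1009
Q* = 1156.5272 * 1.1009 = 1273.2739

1273.2739 units


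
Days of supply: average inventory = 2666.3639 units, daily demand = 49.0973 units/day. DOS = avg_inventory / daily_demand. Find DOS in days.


DOS = 2666.3639 / 49.0973 = 54.3078

54.3078 days


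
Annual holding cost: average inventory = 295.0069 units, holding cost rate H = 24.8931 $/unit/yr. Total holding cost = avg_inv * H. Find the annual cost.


Cost = 295.0069 * 24.8931 = 7343.6363

7343.6363 $/yr


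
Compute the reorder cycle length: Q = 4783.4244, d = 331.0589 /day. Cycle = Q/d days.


Cycle = 4783.4244 / 331.0589 = 14.4489

14.4489 days


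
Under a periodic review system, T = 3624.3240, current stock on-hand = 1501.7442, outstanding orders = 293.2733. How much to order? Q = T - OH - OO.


Inventory position = OH + OO = 1501.7442 + 293.2733 = 1795.0175
Q = 3624.3240 - 1795.0175 = 1829.3065

1829.3065 units


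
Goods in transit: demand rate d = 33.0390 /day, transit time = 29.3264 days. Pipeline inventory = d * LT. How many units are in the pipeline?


Pipeline = 33.0390 * 29.3264 = 968.9149

968.9149 units


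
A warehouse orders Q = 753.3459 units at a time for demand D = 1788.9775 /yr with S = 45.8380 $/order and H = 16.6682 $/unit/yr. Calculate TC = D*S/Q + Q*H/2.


Ordering cost = D*S/Q = 108.8519
Holding cost = Q*H/2 = 6278.4601
TC = 108.8519 + 6278.4601 = 6387.3120

6387.3120 $/yr


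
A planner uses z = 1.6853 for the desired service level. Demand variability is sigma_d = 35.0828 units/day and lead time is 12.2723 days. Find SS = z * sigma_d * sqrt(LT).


sqrt(LT) = sqrt(12.2723) = 3.5032
SS = 1.6853 * 35.0828 * 3.5032 = 207.1259

207.1259 units


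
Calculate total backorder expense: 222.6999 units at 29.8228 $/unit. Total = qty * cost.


Total = 222.6999 * 29.8228 = 6641.5346

6641.5346 $


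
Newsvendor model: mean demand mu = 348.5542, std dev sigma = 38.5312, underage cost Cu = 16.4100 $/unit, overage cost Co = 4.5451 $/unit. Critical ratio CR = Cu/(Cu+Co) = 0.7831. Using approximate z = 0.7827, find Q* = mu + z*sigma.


CR = Cu/(Cu+Co) = 16.4100/(16.4100+4.5451) = 0.7831
z = 0.7827
Q* = 348.5542 + 0.7827 * 38.5312 = 378.7126

378.7126 units


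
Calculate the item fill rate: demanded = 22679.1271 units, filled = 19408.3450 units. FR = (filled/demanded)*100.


FR = 19408.3450 / 22679.1271 * 100 = 85.5780

85.5780%


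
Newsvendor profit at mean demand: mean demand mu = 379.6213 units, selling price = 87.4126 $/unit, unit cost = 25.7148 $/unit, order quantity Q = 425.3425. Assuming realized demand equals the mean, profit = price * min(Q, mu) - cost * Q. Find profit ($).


Sales at mu = min(425.3425, 379.6213) = 379.6213
Revenue = 87.4126 * 379.6213 = 33183.6848
Total cost = 25.7148 * 425.3425 = 10937.5973
Profit = 33183.6848 - 10937.5973 = 22246.0875

22246.0875 $


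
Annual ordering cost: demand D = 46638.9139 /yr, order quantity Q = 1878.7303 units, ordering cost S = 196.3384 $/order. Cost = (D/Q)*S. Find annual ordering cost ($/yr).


Number of orders = D/Q = 24.8247
Cost = 24.8247 * 196.3384 = 4874.0417

4874.0417 $/yr


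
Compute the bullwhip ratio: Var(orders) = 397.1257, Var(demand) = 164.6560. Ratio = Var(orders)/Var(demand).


BW = 397.1257 / 164.6560 = 2.4119

2.4119


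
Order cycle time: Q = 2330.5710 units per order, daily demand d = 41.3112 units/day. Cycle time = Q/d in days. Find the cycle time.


Cycle = 2330.5710 / 41.3112 = 56.4150

56.4150 days


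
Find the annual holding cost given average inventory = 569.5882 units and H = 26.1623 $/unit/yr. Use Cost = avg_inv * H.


Cost = 569.5882 * 26.1623 = 14901.7374

14901.7374 $/yr


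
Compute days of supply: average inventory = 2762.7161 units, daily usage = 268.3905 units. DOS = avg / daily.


DOS = 2762.7161 / 268.3905 = 10.2936

10.2936 days


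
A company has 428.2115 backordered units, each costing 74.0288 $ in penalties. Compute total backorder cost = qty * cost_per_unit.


Total = 428.2115 * 74.0288 = 31699.9835

31699.9835 $


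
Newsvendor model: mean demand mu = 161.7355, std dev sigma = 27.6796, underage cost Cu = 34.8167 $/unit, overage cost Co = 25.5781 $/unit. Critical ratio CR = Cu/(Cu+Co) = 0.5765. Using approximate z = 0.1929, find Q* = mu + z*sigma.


CR = Cu/(Cu+Co) = 34.8167/(34.8167+25.5781) = 0.5765
z = 0.1929
Q* = 161.7355 + 0.1929 * 27.6796 = 167.0749

167.0749 units


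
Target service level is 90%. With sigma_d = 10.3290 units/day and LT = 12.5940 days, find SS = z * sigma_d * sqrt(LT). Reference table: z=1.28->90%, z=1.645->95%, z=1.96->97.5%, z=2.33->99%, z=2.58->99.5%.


From the table, SL = 90% corresponds to z = 1.28
sqrt(LT) = sqrt(12.5940) = 3.5488
SS = 1.28 * 10.3290 * 3.5488 = 46.9191

46.9191 units


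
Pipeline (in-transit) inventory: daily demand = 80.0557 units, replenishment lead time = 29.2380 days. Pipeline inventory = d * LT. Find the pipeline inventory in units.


Pipeline = 80.0557 * 29.2380 = 2340.6686

2340.6686 units


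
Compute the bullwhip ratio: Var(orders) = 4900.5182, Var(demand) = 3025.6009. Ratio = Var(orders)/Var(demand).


BW = 4900.5182 / 3025.6009 = 1.6197

1.6197


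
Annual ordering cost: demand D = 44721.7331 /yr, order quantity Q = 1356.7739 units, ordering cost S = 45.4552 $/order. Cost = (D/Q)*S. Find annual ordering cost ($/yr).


Number of orders = D/Q = 32.9618
Cost = 32.9618 * 45.4552 = 1498.2860

1498.2860 $/yr


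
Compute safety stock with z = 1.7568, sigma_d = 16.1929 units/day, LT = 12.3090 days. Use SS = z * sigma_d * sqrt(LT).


sqrt(LT) = sqrt(12.3090) = 3.5084
SS = 1.7568 * 16.1929 * 3.5084 = 99.8064

99.8064 units


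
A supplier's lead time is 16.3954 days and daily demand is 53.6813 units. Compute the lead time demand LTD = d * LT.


LTD = 53.6813 * 16.3954 = 880.1264

880.1264 units


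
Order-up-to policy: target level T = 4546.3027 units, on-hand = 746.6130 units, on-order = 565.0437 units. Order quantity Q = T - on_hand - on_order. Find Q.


Inventory position = OH + OO = 746.6130 + 565.0437 = 1311.6567
Q = 4546.3027 - 1311.6567 = 3234.6460

3234.6460 units


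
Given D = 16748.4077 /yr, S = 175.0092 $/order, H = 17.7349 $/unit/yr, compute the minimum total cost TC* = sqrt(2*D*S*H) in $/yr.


2*D*S*H = 103966432.8781
TC* = sqrt(103966432.8781) = 10196.3931

10196.3931 $/yr


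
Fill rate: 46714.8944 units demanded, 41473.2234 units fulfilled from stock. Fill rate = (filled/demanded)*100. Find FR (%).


FR = 41473.2234 / 46714.8944 * 100 = 88.7794

88.7794%


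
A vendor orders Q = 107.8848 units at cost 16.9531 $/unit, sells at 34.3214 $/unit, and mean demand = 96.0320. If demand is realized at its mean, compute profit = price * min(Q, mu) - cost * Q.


Sales at mu = min(107.8848, 96.0320) = 96.0320
Revenue = 34.3214 * 96.0320 = 3295.9527
Total cost = 16.9531 * 107.8848 = 1828.9818
Profit = 3295.9527 - 1828.9818 = 1466.9709

1466.9709 $


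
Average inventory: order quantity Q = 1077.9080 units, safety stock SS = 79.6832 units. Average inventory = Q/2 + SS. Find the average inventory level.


Q/2 = 538.9540
Avg = 538.9540 + 79.6832 = 618.6372

618.6372 units


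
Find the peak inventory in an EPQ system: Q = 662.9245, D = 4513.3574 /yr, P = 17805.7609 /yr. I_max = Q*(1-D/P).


D/P = 0.2535
1 - D/P = 0.7465
I_max = 662.9245 * 0.7465 = 494.8881

494.8881 units


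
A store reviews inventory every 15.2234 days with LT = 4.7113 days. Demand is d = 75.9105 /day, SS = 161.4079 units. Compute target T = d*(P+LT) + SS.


P + LT = 19.9347
d*(P+LT) = 75.9105 * 19.9347 = 1513.2530
T = 1513.2530 + 161.4079 = 1674.6609

1674.6609 units


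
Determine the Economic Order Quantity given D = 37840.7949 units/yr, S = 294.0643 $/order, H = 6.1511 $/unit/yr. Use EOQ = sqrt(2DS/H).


2*D*S = 2 * 37840.7949 * 294.0643 = 22255253.7274
2*D*S/H = 3618093.3048
EOQ = sqrt(3618093.3048) = 1902.1286

1902.1286 units
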